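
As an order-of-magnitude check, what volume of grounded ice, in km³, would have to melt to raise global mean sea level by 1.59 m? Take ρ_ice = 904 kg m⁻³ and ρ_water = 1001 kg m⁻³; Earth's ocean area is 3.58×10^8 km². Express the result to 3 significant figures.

≈ 6.30×10^5 km³

Required water volume = Δh × A = 1.59 m × 3.58×10^14 m² = 5.692×10^14 m³ = 5.692×10^5 km³.
Ice volume = water volume × ρ_w/ρ_ice = 5.692×10^5 × 1001/904 = 6.30×10^5 km³.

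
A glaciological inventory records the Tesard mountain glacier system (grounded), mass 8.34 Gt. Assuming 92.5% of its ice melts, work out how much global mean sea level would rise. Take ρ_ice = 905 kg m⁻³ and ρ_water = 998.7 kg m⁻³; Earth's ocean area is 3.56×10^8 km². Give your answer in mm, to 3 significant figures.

≈ 0.0217 mm

Tesard: 0.925 × 8.34 Gt = 7.714×10^12 kg; dividing by ρ_w = 998.7 kg m⁻³ gives 7.725×10^9 m³ of water.
Spread over 3.56×10^14 m² of ocean, Δh = 7.725×10^9 / 3.56×10^14 = 2.17×10^-5 m = 0.0217 mm.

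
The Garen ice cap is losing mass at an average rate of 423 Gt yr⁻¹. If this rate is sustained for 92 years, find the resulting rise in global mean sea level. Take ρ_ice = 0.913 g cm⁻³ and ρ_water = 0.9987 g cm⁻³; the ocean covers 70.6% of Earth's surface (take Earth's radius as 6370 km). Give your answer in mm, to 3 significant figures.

≈ 108 mm

Total mass lost = 423 Gt/yr × 92 yr = 3.892×10^4 Gt = 3.892×10^16 kg.
ρ_w = 0.9987 g cm⁻³ = 998.7 kg m⁻³, so water volume = 3.892×10^16 / 998.7 = 3.897×10^13 m³.
Δh = 3.897×10^13 / 3.60×10^14 = 0.108 m = 108 mm.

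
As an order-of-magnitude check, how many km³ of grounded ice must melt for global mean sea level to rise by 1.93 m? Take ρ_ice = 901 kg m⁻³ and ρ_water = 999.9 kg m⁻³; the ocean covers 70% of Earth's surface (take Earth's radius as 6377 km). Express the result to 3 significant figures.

Required water volume = Δh × A = 1.93 m × 3.58×10^14 m² = 6.904×10^14 m³ = 6.904×10^5 km³.
Ice volume = water volume × ρ_w/ρ_ice = 6.904×10^5 × 999.9/901 = 7.66×10^5 km³.

≈ 7.66×10^5 km³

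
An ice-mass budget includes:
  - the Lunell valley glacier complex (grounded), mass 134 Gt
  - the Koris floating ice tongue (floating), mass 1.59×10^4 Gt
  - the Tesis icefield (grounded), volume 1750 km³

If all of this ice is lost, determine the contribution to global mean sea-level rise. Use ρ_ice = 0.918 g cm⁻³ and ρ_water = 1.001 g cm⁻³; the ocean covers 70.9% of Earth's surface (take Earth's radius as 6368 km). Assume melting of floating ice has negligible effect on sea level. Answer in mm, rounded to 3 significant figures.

Lunell: 134 Gt = 1.340×10^14 kg; dividing by ρ_w = 1.001 g cm⁻³ = 1001 kg m⁻³ gives 1.339×10^11 m³ of water.
The Koris floating ice tongue is floating and already displaces its own weight of water, so its melt adds essentially nothing to sea level.
Tesis: 1750 km³ × (918/1001) = 1605 km³ of water.
Total added water ≈ 1.739×10^12 m³ over 3.61×10^14 m² → Δh = 4.81×10^-3 m = 4.81 mm.

≈ 4.81 mm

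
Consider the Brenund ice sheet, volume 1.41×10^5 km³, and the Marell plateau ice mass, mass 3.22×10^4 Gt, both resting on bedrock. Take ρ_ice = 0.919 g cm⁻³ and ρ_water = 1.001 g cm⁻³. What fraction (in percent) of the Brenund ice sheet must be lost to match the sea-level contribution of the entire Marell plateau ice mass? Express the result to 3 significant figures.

Equal sea-level rise means equal mass of meltwater, i.e. equal mass of ice lost.
Ice mass of Marell: 3.220×10^16 kg; ice mass of Brenund: 1.296×10^17 kg.
Fraction required = 3.220×10^16 / 1.296×10^17 = 0.248 → 24.8 %.

≈ 24.8 %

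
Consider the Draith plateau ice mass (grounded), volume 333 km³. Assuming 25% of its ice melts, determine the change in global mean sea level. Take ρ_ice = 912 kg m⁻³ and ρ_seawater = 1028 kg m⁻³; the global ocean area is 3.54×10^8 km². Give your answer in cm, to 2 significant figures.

≈ 0.021 cm

Draith: 0.25 × 333 km³ × (912/1028) = 73.86 km³ of water.
Spread over 3.54×10^14 m² of ocean, Δh = 7.386×10^10 / 3.54×10^14 = 2.09×10^-4 m = 0.021 cm.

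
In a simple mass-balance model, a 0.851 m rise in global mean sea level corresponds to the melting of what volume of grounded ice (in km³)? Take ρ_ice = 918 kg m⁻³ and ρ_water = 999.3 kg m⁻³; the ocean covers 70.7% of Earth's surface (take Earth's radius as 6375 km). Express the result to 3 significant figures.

≈ 3.34×10^5 km³

Required water volume = Δh × A = 0.851 m × 3.61×10^14 m² = 3.073×10^14 m³ = 3.073×10^5 km³.
Ice volume = water volume × ρ_w/ρ_ice = 3.073×10^5 × 999.3/918 = 3.34×10^5 km³.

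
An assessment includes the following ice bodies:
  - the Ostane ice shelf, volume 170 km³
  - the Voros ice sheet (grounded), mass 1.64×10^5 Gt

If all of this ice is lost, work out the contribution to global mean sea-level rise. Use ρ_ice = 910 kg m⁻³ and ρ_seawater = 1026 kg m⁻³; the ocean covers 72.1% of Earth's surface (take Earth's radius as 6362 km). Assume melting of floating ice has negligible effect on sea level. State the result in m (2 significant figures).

The Ostane ice shelf is floating and already displaces its own weight of water, so its melt adds essentially nothing to sea level.
Voros: 1.64×10^5 Gt = 1.640×10^17 kg; dividing by ρ_w = 1026 kg m⁻³ gives 1.598×10^14 m³ of water.
Total added water ≈ 1.598×10^14 m³ over 3.67×10^14 m² → Δh = 0.436 m.

≈ 0.44 m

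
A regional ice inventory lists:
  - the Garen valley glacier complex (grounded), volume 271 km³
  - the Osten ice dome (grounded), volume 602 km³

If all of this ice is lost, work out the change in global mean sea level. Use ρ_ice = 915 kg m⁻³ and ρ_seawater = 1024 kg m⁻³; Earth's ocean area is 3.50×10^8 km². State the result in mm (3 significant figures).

≈ 2.23 mm

Garen: 271 km³ × (915/1024) = 242.2 km³ of water.
Osten: 602 km³ × (915/1024) = 537.9 km³ of water.
Total added water ≈ 7.801×10^11 m³ over 3.50×10^14 m² → Δh = 2.23×10^-3 m = 2.23 mm.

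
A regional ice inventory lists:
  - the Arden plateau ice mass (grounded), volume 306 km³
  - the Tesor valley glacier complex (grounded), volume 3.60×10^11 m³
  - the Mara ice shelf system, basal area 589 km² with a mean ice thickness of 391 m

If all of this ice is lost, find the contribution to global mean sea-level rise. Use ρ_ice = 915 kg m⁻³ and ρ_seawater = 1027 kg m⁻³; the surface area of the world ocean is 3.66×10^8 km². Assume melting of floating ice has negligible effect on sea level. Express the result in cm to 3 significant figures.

Arden: 306 km³ × (915/1027) = 272.6 km³ of water.
Tesor: 3.60×10^11 m³ × (915/1027) = 3.207×10^11 m³ of water.
The Mara ice shelf system is floating and already displaces its own weight of water, so its melt adds essentially nothing to sea level.
Total added water ≈ 5.934×10^11 m³ over 3.66×10^14 m² → Δh = 1.62×10^-3 m = 0.162 cm.

≈ 0.162 cm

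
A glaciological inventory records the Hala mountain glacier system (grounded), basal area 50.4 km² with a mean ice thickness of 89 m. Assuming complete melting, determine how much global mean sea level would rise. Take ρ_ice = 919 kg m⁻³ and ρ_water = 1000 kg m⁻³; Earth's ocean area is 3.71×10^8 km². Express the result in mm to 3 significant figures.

≈ 0.0111 mm

Hala: ice volume = 50.4 km² × 89 m = 4.486 km³; 4.486 × (919/1000) = 4.122 km³ of water.
Spread over 3.71×10^14 m² of ocean, Δh = 4.122×10^9 / 3.71×10^14 = 1.11×10^-5 m = 0.0111 mm.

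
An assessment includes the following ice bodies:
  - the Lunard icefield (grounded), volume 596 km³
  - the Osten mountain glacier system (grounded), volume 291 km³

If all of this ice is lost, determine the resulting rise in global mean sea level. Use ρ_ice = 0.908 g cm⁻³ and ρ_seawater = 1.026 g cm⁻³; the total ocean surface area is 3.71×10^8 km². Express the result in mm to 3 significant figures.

≈ 2.12 mm

Lunard: 596 km³ × (908/1026) = 527.5 km³ of water.
Osten: 291 km³ × (908/1026) = 257.5 km³ of water.
Total added water ≈ 7.850×10^11 m³ over 3.71×10^14 m² → Δh = 2.12×10^-3 m = 2.12 mm.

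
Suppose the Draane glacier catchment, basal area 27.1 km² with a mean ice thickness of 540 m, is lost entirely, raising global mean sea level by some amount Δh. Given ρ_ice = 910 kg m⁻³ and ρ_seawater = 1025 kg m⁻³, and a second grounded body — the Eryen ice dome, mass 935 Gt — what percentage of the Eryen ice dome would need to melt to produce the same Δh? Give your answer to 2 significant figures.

Equal sea-level rise means equal mass of meltwater, i.e. equal mass of ice lost.
Ice mass of Draane: 1.332×10^13 kg; ice mass of Eryen: 9.350×10^14 kg.
Fraction required = 1.332×10^13 / 9.350×10^14 = 0.0142 → 1.4 %.

≈ 1.4 %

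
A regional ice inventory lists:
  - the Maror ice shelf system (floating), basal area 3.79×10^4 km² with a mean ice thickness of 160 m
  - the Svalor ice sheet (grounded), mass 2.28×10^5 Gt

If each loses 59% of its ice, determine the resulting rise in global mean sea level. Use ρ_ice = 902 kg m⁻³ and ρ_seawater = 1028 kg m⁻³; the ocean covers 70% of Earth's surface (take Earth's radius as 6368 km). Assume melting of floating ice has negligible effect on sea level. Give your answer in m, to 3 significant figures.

The Maror ice shelf system is floating and already displaces its own weight of water, so its melt adds essentially nothing to sea level.
Svalor: 0.59 × 2.28×10^5 Gt = 1.345×10^17 kg; dividing by ρ_w = 1028 kg m⁻³ gives 1.309×10^14 m³ of water.
Total added water ≈ 1.309×10^14 m³ over 3.57×10^14 m² → Δh = 0.367 m.

≈ 0.367 m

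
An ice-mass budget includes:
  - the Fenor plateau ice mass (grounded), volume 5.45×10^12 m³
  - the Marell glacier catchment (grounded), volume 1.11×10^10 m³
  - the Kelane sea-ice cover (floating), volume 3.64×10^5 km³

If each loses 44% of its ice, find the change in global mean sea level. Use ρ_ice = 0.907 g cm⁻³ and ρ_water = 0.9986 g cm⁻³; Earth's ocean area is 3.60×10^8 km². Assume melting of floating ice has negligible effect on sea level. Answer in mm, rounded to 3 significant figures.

Fenor: 0.44 × 5.45×10^12 m³ × (907/998.6) = 2.178×10^12 m³ of water.
Marell: 0.44 × 1.11×10^10 m³ × (907/998.6) = 4.436×10^9 m³ of water.
The Kelane sea-ice cover is floating and already displaces its own weight of water, so its melt adds essentially nothing to sea level.
Total added water ≈ 2.182×10^12 m³ over 3.60×10^14 m² → Δh = 6.06×10^-3 m = 6.06 mm.

≈ 6.06 mm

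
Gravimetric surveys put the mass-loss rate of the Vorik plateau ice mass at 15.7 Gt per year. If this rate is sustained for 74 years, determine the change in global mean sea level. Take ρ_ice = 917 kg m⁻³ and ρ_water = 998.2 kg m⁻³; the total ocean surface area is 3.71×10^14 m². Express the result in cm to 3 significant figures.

Total mass lost = 15.7 Gt/yr × 74 yr = 1162 Gt = 1.162×10^15 kg.
ρ_w = 998.2 kg m⁻³, so water volume = 1.162×10^15 / 998.2 = 1.164×10^12 m³.
Δh = 1.164×10^12 / 3.71×10^14 = 3.14×10^-3 m = 0.314 cm.

≈ 0.314 cm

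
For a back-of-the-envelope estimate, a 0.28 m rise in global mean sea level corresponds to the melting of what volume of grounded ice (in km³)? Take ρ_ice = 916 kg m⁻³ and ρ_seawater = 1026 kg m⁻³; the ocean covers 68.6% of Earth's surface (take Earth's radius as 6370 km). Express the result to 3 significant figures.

Required water volume = Δh × A = 0.28 m × 3.50×10^14 m² = 9.794×10^13 m³ = 9.794×10^4 km³.
Ice volume = water volume × ρ_w/ρ_ice = 9.794×10^4 × 1026/916 = 1.10×10^5 km³.

≈ 1.10×10^5 km³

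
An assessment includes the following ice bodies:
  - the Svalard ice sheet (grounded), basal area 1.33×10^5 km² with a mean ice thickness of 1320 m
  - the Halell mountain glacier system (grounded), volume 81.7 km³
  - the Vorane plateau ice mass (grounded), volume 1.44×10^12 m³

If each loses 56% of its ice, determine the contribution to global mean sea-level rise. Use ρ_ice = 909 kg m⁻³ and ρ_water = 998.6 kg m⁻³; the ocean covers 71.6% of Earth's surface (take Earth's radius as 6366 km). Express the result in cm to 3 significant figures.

≈ 24.8 cm

Svalard: ice volume = 1.33×10^5 km² × 1320 m = 1.756×10^5 km³; 0.56 × 1.756×10^5 × (909/998.6) = 8.949×10^4 km³ of water.
Halell: 0.56 × 81.7 km³ × (909/998.6) = 41.65 km³ of water.
Vorane: 0.56 × 1.44×10^12 m³ × (909/998.6) = 7.340×10^11 m³ of water.
Total added water ≈ 9.027×10^13 m³ over 3.65×10^14 m² → Δh = 0.248 m = 24.8 cm.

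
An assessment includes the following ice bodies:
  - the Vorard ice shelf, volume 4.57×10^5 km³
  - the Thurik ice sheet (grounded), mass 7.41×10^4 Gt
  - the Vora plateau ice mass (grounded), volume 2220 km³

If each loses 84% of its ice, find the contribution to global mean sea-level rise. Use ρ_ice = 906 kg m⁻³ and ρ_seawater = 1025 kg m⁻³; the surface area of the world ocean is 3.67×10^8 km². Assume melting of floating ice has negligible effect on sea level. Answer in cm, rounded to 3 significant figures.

The Vorard ice shelf is floating and already displaces its own weight of water, so its melt adds essentially nothing to sea level.
Thurik: 0.84 × 7.41×10^4 Gt = 6.224×10^16 kg; dividing by ρ_w = 1025 kg m⁻³ gives 6.073×10^13 m³ of water.
Vora: 0.84 × 2220 km³ × (906/1025) = 1648 km³ of water.
Total added water ≈ 6.237×10^13 m³ over 3.67×10^14 m² → Δh = 0.170 m = 17.0 cm.

≈ 17.0 cm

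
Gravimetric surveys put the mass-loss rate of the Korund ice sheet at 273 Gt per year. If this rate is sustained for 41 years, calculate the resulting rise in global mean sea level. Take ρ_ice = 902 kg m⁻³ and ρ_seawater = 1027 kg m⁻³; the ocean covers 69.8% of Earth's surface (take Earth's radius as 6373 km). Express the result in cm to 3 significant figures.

Total mass lost = 273 Gt/yr × 41 yr = 1.119×10^4 Gt = 1.119×10^16 kg.
ρ_w = 1027 kg m⁻³, so water volume = 1.119×10^16 / 1027 = 1.090×10^13 m³.
Δh = 1.090×10^13 / 3.56×10^14 = 0.0306 m = 3.06 cm.

≈ 3.06 cm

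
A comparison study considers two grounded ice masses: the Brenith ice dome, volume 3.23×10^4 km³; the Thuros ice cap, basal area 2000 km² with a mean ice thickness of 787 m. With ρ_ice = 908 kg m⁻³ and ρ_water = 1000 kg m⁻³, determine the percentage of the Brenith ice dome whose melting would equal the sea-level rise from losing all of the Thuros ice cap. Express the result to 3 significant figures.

≈ 4.87 %

Equal sea-level rise means equal mass of meltwater, i.e. equal mass of ice lost.
Ice mass of Thuros: 1.429×10^15 kg; ice mass of Brenith: 2.933×10^16 kg.
Fraction required = 1.429×10^15 / 2.933×10^16 = 0.0487 → 4.87 %.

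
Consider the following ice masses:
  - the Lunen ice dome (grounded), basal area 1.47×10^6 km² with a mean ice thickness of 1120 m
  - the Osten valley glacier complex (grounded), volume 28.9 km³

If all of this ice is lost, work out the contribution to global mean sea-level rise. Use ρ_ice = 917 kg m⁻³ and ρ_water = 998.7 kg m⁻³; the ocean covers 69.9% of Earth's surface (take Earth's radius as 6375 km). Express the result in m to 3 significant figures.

≈ 4.23 m

Lunen: ice volume = 1.47×10^6 km² × 1120 m = 1.646×10^6 km³; 1.646×10^6 × (917/998.7) = 1.512×10^6 km³ of water.
Osten: 28.9 km³ × (917/998.7) = 26.54 km³ of water.
Total added water ≈ 1.512×10^15 m³ over 3.57×10^14 m² → Δh = 4.23 m.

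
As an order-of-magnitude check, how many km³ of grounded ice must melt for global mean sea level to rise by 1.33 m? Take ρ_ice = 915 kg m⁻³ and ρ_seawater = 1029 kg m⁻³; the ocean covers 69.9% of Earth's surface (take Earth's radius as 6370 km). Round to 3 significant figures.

Required water volume = Δh × A = 1.33 m × 3.56×10^14 m² = 4.740×10^14 m³ = 4.740×10^5 km³.
Ice volume = water volume × ρ_w/ρ_ice = 4.740×10^5 × 1029/915 = 5.33×10^5 km³.

≈ 5.33×10^5 km³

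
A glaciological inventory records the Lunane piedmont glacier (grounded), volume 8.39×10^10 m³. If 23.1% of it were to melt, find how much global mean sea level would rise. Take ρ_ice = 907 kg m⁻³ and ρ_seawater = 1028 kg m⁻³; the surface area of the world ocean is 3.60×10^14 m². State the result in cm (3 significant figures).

≈ 4.75×10^-3 cm

Lunane: 0.231 × 8.39×10^10 m³ × (907/1028) = 1.710×10^10 m³ of water.
Spread over 3.60×10^14 m² of ocean, Δh = 1.710×10^10 / 3.60×10^14 = 4.75×10^-5 m = 4.75×10^-3 cm.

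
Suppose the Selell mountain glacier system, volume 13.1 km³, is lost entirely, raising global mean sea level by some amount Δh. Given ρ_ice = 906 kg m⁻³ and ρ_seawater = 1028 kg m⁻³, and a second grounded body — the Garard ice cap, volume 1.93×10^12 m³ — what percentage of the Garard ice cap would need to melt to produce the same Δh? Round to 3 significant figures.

Equal sea-level rise means equal mass of meltwater, i.e. equal mass of ice lost.
Ice mass of Selell: 1.187×10^13 kg; ice mass of Garard: 1.749×10^15 kg.
Fraction required = 1.187×10^13 / 1.749×10^15 = 6.79×10^-3 → 0.679 %.

≈ 0.679 %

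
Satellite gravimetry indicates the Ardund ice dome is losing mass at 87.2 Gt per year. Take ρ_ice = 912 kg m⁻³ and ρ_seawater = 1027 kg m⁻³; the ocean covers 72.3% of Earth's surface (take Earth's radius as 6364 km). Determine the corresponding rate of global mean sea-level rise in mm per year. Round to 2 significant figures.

≈ 0.23 mm/yr

ρ_w = 1027 kg m⁻³. Annual water volume added = 87.2 Gt / ρ_w = 8.720×10^13 kg / 1027 kg m⁻³ = 8.491×10^10 m³.
Δh per year = 8.491×10^10 / 3.68×10^14 = 2.31×10^-4 m = 0.23 mm.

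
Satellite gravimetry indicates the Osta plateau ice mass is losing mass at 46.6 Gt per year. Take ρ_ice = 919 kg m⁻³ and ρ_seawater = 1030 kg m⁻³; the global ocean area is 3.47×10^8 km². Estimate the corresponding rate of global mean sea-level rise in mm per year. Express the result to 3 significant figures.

≈ 0.130 mm/yr

ρ_w = 1030 kg m⁻³. Annual water volume added = 46.6 Gt / ρ_w = 4.660×10^13 kg / 1030 kg m⁻³ = 4.524×10^10 m³.
Δh per year = 4.524×10^10 / 3.47×10^14 = 1.30×10^-4 m = 0.130 mm.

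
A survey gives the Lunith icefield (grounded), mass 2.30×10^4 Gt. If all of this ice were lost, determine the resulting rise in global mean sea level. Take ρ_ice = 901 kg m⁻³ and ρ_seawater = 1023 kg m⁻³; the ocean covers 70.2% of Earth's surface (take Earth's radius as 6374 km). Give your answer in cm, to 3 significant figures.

Lunith: 2.30×10^4 Gt = 2.300×10^16 kg; dividing by ρ_w = 1023 kg m⁻³ gives 2.248×10^13 m³ of water.
Spread over 3.58×10^14 m² of ocean, Δh = 2.248×10^13 / 3.58×10^14 = 0.0627 m = 6.27 cm.

≈ 6.27 cm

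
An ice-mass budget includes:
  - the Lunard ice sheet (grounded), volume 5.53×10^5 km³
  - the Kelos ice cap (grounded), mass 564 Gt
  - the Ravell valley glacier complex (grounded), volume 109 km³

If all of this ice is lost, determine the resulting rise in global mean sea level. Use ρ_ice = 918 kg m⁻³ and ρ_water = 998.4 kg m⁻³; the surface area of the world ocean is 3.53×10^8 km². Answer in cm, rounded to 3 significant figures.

≈ 144 cm

Lunard: 5.53×10^5 km³ × (918/998.4) = 5.085×10^5 km³ of water.
Kelos: 564 Gt = 5.640×10^14 kg; dividing by ρ_w = 998.4 kg m⁻³ gives 5.649×10^11 m³ of water.
Ravell: 109 km³ × (918/998.4) = 100.2 km³ of water.
Total added water ≈ 5.091×10^14 m³ over 3.53×10^14 m² → Δh = 1.44 m = 144 cm.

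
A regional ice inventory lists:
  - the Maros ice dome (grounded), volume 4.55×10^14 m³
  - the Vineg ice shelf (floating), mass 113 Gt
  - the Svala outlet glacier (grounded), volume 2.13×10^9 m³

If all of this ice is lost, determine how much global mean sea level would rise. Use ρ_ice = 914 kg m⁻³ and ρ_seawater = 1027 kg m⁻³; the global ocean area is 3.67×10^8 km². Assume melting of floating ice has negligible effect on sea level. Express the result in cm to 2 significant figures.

Maros: 4.55×10^14 m³ × (914/1027) = 4.049×10^14 m³ of water.
The Vineg ice shelf is floating and already displaces its own weight of water, so its melt adds essentially nothing to sea level.
Svala: 2.13×10^9 m³ × (914/1027) = 1.896×10^9 m³ of water.
Total added water ≈ 4.049×10^14 m³ over 3.67×10^14 m² → Δh = 1.10 m = 110 cm.

≈ 110 cm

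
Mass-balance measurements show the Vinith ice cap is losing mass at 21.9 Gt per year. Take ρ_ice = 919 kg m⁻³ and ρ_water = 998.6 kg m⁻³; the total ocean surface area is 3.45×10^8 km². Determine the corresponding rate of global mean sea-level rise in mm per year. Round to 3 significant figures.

ρ_w = 998.6 kg m⁻³. Annual water volume added = 21.9 Gt / ρ_w = 2.190×10^13 kg / 998.6 kg m⁻³ = 2.193×10^10 m³.
Δh per year = 2.193×10^10 / 3.45×10^14 = 6.36×10^-5 m = 0.0636 mm.

≈ 0.0636 mm/yr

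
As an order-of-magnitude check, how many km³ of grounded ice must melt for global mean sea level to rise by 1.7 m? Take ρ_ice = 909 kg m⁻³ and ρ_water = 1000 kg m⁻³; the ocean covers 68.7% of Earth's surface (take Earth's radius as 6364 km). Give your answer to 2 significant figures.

Required water volume = Δh × A = 1.7 m × 3.50×10^14 m² = 5.944×10^14 m³ = 5.944×10^5 km³.
Ice volume = water volume × ρ_w/ρ_ice = 5.944×10^5 × 1000/909 = 6.5×10^5 km³.

≈ 6.5×10^5 km³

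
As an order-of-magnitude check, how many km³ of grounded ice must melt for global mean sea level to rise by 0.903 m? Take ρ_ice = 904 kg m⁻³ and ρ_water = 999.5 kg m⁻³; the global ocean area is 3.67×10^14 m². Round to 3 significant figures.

≈ 3.66×10^5 km³

Required water volume = Δh × A = 0.903 m × 3.67×10^14 m² = 3.314×10^14 m³ = 3.314×10^5 km³.
Ice volume = water volume × ρ_w/ρ_ice = 3.314×10^5 × 999.5/904 = 3.66×10^5 km³.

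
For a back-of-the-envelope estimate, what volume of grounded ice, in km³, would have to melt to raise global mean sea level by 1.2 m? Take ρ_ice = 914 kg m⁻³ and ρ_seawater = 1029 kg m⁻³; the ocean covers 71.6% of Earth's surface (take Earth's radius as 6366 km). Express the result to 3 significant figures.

Required water volume = Δh × A = 1.2 m × 3.65×10^14 m² = 4.376×10^14 m³ = 4.376×10^5 km³.
Ice volume = water volume × ρ_w/ρ_ice = 4.376×10^5 × 1029/914 = 4.93×10^5 km³.

≈ 4.93×10^5 km³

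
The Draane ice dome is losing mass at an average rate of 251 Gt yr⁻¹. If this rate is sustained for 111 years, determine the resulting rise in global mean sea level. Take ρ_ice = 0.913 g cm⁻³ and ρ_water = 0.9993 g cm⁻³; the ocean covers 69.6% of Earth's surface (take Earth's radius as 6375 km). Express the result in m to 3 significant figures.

Total mass lost = 251 Gt/yr × 111 yr = 2.786×10^4 Gt = 2.786×10^16 kg.
ρ_w = 0.9993 g cm⁻³ = 999.3 kg m⁻³, so water volume = 2.786×10^16 / 999.3 = 2.788×10^13 m³.
Δh = 2.788×10^13 / 3.55×10^14 = 0.0784 m.

≈ 0.0784 m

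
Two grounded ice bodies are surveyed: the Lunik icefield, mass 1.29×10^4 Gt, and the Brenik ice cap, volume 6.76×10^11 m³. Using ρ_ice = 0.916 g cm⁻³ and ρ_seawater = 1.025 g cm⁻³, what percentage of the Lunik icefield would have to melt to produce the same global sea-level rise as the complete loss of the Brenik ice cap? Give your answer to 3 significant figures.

≈ 4.80 %

Equal sea-level rise means equal mass of meltwater, i.e. equal mass of ice lost.
Ice mass of Brenik: 6.192×10^14 kg; ice mass of Lunik: 1.290×10^16 kg.
Fraction required = 6.192×10^14 / 1.290×10^16 = 0.0480 → 4.80 %.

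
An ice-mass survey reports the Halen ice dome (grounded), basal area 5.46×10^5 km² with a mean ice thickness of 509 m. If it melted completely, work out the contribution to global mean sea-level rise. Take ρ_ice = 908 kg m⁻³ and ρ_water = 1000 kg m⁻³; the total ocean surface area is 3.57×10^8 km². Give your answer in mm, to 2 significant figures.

Halen: ice volume = 5.46×10^5 km² × 509 m = 2.779×10^5 km³; 2.779×10^5 × (908/1000) = 2.523×10^5 km³ of water.
Spread over 3.57×10^14 m² of ocean, Δh = 2.523×10^14 / 3.57×10^14 = 0.707 m = 710 mm.

≈ 710 mm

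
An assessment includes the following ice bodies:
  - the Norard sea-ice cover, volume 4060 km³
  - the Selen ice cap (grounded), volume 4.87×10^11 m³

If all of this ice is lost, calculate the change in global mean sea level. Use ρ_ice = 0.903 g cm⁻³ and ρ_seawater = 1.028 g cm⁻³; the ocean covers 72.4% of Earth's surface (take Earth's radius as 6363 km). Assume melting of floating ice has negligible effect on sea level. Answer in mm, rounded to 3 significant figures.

≈ 1.16 mm

The Norard sea-ice cover is floating and already displaces its own weight of water, so its melt adds essentially nothing to sea level.
Selen: 4.87×10^11 m³ × (903/1028) = 4.278×10^11 m³ of water.
Total added water ≈ 4.278×10^11 m³ over 3.68×10^14 m² → Δh = 1.16×10^-3 m = 1.16 mm.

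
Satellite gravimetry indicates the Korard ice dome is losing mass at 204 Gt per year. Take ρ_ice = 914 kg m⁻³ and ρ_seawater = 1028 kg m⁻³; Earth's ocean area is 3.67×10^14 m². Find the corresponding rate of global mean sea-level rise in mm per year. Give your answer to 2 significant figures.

≈ 0.54 mm/yr

ρ_w = 1028 kg m⁻³. Annual water volume added = 204 Gt / ρ_w = 2.040×10^14 kg / 1028 kg m⁻³ = 1.984×10^11 m³.
Δh per year = 1.984×10^11 / 3.67×10^14 = 5.41×10^-4 m = 0.54 mm.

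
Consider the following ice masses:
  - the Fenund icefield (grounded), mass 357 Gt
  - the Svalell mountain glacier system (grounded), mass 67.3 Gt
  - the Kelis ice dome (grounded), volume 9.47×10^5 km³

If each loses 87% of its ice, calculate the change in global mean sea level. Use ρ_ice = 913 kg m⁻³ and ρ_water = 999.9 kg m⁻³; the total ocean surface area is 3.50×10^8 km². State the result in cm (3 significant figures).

Fenund: 0.87 × 357 Gt = 3.106×10^14 kg; dividing by ρ_w = 999.9 kg m⁻³ gives 3.106×10^11 m³ of water.
Svalell: 0.87 × 67.3 Gt = 5.855×10^13 kg; dividing by ρ_w = 999.9 kg m⁻³ gives 5.856×10^10 m³ of water.
Kelis: 0.87 × 9.47×10^5 km³ × (913/999.9) = 7.523×10^5 km³ of water.
Total added water ≈ 7.527×10^14 m³ over 3.50×10^14 m² → Δh = 2.15 m = 215 cm.

≈ 215 cm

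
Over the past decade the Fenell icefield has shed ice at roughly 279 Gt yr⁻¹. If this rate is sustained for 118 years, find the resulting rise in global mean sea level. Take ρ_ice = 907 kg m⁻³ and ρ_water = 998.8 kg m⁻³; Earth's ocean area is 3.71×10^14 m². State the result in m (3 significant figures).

Total mass lost = 279 Gt/yr × 118 yr = 3.292×10^4 Gt = 3.292×10^16 kg.
ρ_w = 998.8 kg m⁻³, so water volume = 3.292×10^16 / 998.8 = 3.296×10^13 m³.
Δh = 3.296×10^13 / 3.71×10^14 = 0.0888 m.

≈ 0.0888 m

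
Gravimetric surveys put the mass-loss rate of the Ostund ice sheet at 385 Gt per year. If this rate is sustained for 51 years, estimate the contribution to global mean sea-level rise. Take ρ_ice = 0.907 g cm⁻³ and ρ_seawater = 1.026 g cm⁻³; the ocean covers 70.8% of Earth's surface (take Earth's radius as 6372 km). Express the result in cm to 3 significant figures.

Total mass lost = 385 Gt/yr × 51 yr = 1.964×10^4 Gt = 1.964×10^16 kg.
ρ_w = 1.026 g cm⁻³ = 1026 kg m⁻³, so water volume = 1.964×10^16 / 1026 = 1.914×10^13 m³.
Δh = 1.914×10^13 / 3.61×10^14 = 0.0530 m = 5.30 cm.

≈ 5.30 cm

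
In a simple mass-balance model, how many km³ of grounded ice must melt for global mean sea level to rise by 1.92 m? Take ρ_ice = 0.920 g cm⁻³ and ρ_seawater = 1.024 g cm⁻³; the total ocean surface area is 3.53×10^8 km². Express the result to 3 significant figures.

Required water volume = Δh × A = 1.92 m × 3.53×10^14 m² = 6.778×10^14 m³ = 6.778×10^5 km³.
Ice volume = water volume × ρ_w/ρ_ice = 6.778×10^5 × 1024/920 = 7.54×10^5 km³.

≈ 7.54×10^5 km³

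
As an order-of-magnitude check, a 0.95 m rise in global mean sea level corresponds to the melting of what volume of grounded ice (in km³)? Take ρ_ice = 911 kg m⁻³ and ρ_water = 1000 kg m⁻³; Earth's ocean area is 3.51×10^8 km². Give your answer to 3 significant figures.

≈ 3.66×10^5 km³

Required water volume = Δh × A = 0.95 m × 3.51×10^14 m² = 3.334×10^14 m³ = 3.334×10^5 km³.
Ice volume = water volume × ρ_w/ρ_ice = 3.334×10^5 × 1000/911 = 3.66×10^5 km³.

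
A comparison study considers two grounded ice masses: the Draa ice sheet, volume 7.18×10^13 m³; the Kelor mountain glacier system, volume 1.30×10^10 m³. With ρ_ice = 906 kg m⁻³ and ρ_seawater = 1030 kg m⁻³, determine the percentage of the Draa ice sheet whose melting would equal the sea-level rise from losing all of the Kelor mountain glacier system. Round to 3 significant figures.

Equal sea-level rise means equal mass of meltwater, i.e. equal mass of ice lost.
Ice mass of Kelor: 1.178×10^13 kg; ice mass of Draa: 6.505×10^16 kg.
Fraction required = 1.178×10^13 / 6.505×10^16 = 1.81×10^-4 → 0.0181 %.

≈ 0.0181 %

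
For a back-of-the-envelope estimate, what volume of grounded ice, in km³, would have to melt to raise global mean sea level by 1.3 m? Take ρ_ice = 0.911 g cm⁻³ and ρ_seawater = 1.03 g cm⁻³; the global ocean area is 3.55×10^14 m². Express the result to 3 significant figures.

≈ 5.22×10^5 km³

Required water volume = Δh × A = 1.3 m × 3.55×10^14 m² = 4.615×10^14 m³ = 4.615×10^5 km³.
Ice volume = water volume × ρ_w/ρ_ice = 4.615×10^5 × 1030/911 = 5.22×10^5 km³.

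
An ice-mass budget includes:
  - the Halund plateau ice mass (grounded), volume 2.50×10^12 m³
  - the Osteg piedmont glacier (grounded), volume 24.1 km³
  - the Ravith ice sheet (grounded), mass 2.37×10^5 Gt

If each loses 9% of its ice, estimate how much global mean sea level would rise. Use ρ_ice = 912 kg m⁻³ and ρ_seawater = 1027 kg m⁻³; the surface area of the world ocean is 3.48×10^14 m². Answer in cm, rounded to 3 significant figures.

≈ 6.03 cm

Halund: 0.09 × 2.50×10^12 m³ × (912/1027) = 1.998×10^11 m³ of water.
Osteg: 0.09 × 24.1 km³ × (912/1027) = 1.926 km³ of water.
Ravith: 0.09 × 2.37×10^5 Gt = 2.133×10^16 kg; dividing by ρ_w = 1027 kg m⁻³ gives 2.077×10^13 m³ of water.
Total added water ≈ 2.097×10^13 m³ over 3.48×10^14 m² → Δh = 0.0603 m = 6.03 cm.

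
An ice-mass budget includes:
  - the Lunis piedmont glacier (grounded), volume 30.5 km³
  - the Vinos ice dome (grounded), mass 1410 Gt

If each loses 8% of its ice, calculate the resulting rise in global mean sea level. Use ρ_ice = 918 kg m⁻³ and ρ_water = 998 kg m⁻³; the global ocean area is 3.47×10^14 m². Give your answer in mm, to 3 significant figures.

≈ 0.332 mm

Lunis: 0.08 × 30.5 km³ × (918/998) = 2.244 km³ of water.
Vinos: 0.08 × 1410 Gt = 1.128×10^14 kg; dividing by ρ_w = 998 kg m⁻³ gives 1.130×10^11 m³ of water.
Total added water ≈ 1.153×10^11 m³ over 3.47×10^14 m² → Δh = 3.32×10^-4 m = 0.332 mm.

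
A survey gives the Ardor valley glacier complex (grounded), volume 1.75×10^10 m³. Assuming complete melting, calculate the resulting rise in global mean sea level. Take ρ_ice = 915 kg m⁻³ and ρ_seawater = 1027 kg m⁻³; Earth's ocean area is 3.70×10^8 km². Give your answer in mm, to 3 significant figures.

≈ 0.0421 mm

Ardor: 1.75×10^10 m³ × (915/1027) = 1.559×10^10 m³ of water.
Spread over 3.70×10^14 m² of ocean, Δh = 1.559×10^10 / 3.70×10^14 = 4.21×10^-5 m = 0.0421 mm.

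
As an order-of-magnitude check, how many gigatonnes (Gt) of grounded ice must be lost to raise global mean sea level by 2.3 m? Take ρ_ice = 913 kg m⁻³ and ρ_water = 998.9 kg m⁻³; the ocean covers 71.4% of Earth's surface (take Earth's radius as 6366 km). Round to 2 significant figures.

Required water volume = Δh × A = 2.3 m × 3.64×10^14 m² = 8.363×10^14 m³.
ρ_w = 998.9 kg m⁻³, so the mass of water = 8.363×10^14 m³ × 998.9 kg m⁻³ = 8.354×10^17 kg = 8.4×10^5 Gt (and the same mass of ice, by conservation).

≈ 8.4×10^5 Gt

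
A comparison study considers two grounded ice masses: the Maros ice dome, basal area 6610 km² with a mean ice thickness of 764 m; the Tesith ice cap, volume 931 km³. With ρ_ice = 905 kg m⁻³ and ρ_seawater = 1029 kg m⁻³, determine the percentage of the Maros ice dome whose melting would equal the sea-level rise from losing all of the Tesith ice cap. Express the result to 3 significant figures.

Equal sea-level rise means equal mass of meltwater, i.e. equal mass of ice lost.
Ice mass of Tesith: 8.426×10^14 kg; ice mass of Maros: 4.570×10^15 kg.
Fraction required = 8.426×10^14 / 4.570×10^15 = 0.184 → 18.4 %.

≈ 18.4 %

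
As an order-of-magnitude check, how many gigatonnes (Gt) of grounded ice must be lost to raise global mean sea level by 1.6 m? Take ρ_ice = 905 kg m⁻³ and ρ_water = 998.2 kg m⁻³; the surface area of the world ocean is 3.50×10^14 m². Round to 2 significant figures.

≈ 5.6×10^5 Gt

Required water volume = Δh × A = 1.6 m × 3.50×10^14 m² = 5.600×10^14 m³.
ρ_w = 998.2 kg m⁻³, so the mass of water = 5.600×10^14 m³ × 998.2 kg m⁻³ = 5.590×10^17 kg = 5.6×10^5 Gt (and the same mass of ice, by conservation).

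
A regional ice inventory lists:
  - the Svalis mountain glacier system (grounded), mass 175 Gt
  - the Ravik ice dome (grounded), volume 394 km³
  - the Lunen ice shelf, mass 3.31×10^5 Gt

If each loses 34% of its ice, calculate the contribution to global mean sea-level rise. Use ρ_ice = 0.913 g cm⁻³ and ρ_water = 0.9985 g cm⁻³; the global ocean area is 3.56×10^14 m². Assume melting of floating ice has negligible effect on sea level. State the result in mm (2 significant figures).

≈ 0.51 mm

Svalis: 0.34 × 175 Gt = 5.950×10^13 kg; dividing by ρ_w = 0.9985 g cm⁻³ = 998.5 kg m⁻³ gives 5.959×10^10 m³ of water.
Ravik: 0.34 × 394 km³ × (913/998.5) = 122.5 km³ of water.
The Lunen ice shelf is floating and already displaces its own weight of water, so its melt adds essentially nothing to sea level.
Total added water ≈ 1.821×10^11 m³ over 3.56×10^14 m² → Δh = 5.11×10^-4 m = 0.51 mm.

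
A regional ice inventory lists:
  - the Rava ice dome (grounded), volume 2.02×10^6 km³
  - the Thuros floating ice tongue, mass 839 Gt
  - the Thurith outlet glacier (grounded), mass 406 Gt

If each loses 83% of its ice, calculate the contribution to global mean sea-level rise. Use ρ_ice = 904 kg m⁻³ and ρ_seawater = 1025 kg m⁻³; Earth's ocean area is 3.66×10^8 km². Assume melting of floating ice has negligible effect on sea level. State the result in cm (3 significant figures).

≈ 404 cm

Rava: 0.83 × 2.02×10^6 km³ × (904/1025) = 1.479×10^6 km³ of water.
The Thuros floating ice tongue is floating and already displaces its own weight of water, so its melt adds essentially nothing to sea level.
Thurith: 0.83 × 406 Gt = 3.370×10^14 kg; dividing by ρ_w = 1025 kg m⁻³ gives 3.288×10^11 m³ of water.
Total added water ≈ 1.479×10^15 m³ over 3.66×10^14 m² → Δh = 4.04 m = 404 cm.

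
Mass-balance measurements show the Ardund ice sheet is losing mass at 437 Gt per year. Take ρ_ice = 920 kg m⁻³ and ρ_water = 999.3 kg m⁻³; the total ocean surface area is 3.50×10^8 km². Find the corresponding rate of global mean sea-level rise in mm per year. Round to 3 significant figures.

≈ 1.25 mm/yr

ρ_w = 999.3 kg m⁻³. Annual water volume added = 437 Gt / ρ_w = 4.370×10^14 kg / 999.3 kg m⁻³ = 4.373×10^11 m³.
Δh per year = 4.373×10^11 / 3.50×10^14 = 1.25×10^-3 m = 1.25 mm.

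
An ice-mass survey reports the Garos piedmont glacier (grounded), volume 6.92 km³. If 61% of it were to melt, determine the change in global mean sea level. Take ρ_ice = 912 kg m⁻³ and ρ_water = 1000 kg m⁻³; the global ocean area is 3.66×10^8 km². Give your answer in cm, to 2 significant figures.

≈ 1.1×10^-3 cm

Garos: 0.61 × 6.92 km³ × (912/1000) = 3.850 km³ of water.
Spread over 3.66×10^14 m² of ocean, Δh = 3.850×10^9 / 3.66×10^14 = 1.05×10^-5 m = 1.1×10^-3 cm.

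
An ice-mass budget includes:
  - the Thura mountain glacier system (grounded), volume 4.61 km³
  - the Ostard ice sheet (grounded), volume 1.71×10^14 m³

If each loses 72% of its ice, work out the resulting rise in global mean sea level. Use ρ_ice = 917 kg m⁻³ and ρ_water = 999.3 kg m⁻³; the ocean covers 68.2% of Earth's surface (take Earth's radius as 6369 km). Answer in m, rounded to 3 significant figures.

Thura: 0.72 × 4.61 km³ × (917/999.3) = 3.046 km³ of water.
Ostard: 0.72 × 1.71×10^14 m³ × (917/999.3) = 1.130×10^14 m³ of water.
Total added water ≈ 1.130×10^14 m³ over 3.48×10^14 m² → Δh = 0.325 m.

≈ 0.325 m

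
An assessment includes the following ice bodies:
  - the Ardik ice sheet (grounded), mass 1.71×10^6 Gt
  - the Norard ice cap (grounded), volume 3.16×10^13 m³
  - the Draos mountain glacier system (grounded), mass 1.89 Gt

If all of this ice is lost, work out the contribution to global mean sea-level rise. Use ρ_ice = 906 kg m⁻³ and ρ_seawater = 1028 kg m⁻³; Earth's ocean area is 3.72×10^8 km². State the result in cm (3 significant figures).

Ardik: 1.71×10^6 Gt = 1.710×10^18 kg; dividing by ρ_w = 1028 kg m⁻³ gives 1.663×10^15 m³ of water.
Norard: 3.16×10^13 m³ × (906/1028) = 2.785×10^13 m³ of water.
Draos: 1.89 Gt = 1.890×10^12 kg; dividing by ρ_w = 1028 kg m⁻³ gives 1.839×10^9 m³ of water.
Total added water ≈ 1.691×10^15 m³ over 3.72×10^14 m² → Δh = 4.55 m = 455 cm.

≈ 455 cm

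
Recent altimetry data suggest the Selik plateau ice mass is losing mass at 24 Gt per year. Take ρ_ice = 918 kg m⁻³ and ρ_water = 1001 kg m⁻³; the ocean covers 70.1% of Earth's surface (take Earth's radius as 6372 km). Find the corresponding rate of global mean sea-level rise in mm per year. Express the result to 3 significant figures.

≈ 0.0670 mm/yr

ρ_w = 1001 kg m⁻³. Annual water volume added = 24 Gt / ρ_w = 2.400×10^13 kg / 1001 kg m⁻³ = 2.398×10^10 m³.
Δh per year = 2.398×10^10 / 3.58×10^14 = 6.70×10^-5 m = 0.0670 mm.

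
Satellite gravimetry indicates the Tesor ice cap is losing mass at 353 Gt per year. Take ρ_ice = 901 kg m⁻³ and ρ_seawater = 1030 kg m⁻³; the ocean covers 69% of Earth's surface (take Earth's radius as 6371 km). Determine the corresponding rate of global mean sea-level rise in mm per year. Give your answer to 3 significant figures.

≈ 0.974 mm/yr

ρ_w = 1030 kg m⁻³. Annual water volume added = 353 Gt / ρ_w = 3.530×10^14 kg / 1030 kg m⁻³ = 3.427×10^11 m³.
Δh per year = 3.427×10^11 / 3.52×10^14 = 9.74×10^-4 m = 0.974 mm.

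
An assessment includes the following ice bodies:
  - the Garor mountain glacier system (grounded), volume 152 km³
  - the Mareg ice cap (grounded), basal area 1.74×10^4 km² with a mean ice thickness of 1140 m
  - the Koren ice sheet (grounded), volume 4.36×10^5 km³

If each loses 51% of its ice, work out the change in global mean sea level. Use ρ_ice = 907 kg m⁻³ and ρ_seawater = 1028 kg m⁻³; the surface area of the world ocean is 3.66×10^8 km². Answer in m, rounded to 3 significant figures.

≈ 0.561 m

Garor: 0.51 × 152 km³ × (907/1028) = 68.40 km³ of water.
Mareg: ice volume = 1.74×10^4 km² × 1140 m = 1.984×10^4 km³; 0.51 × 1.984×10^4 × (907/1028) = 8926 km³ of water.
Koren: 0.51 × 4.36×10^5 km³ × (907/1028) = 1.962×10^5 km³ of water.
Total added water ≈ 2.052×10^14 m³ over 3.66×10^14 m² → Δh = 0.561 m.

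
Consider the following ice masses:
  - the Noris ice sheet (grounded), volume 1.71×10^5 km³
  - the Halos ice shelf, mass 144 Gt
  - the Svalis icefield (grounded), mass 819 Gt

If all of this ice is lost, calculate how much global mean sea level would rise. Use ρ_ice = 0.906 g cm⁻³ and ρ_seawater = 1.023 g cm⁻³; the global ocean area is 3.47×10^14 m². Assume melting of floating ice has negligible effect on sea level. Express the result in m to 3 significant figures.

≈ 0.439 m

Noris: 1.71×10^5 km³ × (906/1023) = 1.514×10^5 km³ of water.
The Halos ice shelf is floating and already displaces its own weight of water, so its melt adds essentially nothing to sea level.
Svalis: 819 Gt = 8.190×10^14 kg; dividing by ρ_w = 1.023 g cm⁻³ = 1023 kg m⁻³ gives 8.006×10^11 m³ of water.
Total added water ≈ 1.522×10^14 m³ over 3.47×10^14 m² → Δh = 0.439 m.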